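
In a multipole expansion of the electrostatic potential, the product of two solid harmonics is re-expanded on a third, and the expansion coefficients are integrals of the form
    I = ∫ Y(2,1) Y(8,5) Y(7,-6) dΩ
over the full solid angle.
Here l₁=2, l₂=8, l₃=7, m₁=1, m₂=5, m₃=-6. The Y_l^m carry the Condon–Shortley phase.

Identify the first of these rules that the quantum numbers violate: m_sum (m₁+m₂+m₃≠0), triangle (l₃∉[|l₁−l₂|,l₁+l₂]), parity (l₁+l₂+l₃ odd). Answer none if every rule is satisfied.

m₁+m₂+m₃ = 1 + 5 − 6 = 0  ✓
triangle: |2−8|=6 ≤ l₃=7 ≤ 2+8=10  ✓
parity: l₁+l₂+l₃ = 17 is odd  ✗

parity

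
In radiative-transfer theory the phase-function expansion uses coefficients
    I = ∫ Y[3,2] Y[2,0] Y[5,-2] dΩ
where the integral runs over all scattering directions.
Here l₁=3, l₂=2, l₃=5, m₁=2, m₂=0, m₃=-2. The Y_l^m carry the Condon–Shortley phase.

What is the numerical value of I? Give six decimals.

Rules hold: Σm=0, L=10 even, 1≤5≤5.
N = 7·5·11 = 385
Δ = 0!·6!·4!/11! = 1/2310
Racah Σ t=0..0: t=0:+1/144 = 1/144
⇒ 3j(3 2 5; 0 0 0)² = 10/231, sgn -1
Racah Σ t=0..0: t=0:+1/480 = 1/480
⇒ 3j(3 2 5; 2 0 -2)² = 3/110, sgn -1
4πI² = N·(3j₀)²·(3jₘ)² = 5/11
I = +1·√(0.454545/4π) = 0.19018827

0.190188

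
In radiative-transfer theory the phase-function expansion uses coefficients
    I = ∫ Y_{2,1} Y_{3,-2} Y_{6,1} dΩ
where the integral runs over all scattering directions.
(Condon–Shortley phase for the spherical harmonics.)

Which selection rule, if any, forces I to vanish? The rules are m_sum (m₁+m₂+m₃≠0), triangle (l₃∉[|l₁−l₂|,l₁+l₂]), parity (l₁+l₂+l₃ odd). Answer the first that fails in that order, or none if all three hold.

m₁+m₂+m₃ = 1 − 2 + 1 = 0  ✓
triangle: |2−3|=1 ≤ l₃=6 ≤ 2+3=5  ✗
parity: l₁+l₂+l₃ = 11 is odd

triangle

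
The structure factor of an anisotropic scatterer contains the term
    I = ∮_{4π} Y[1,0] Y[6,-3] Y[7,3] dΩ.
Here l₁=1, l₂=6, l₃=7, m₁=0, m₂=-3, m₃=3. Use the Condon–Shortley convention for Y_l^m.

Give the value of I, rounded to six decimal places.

m-sum 0 ✓  L=14 even ✓  5≤7≤7 ✓
Π(2lᵢ+1) = 3×13×15 = 585
triangle coeff Δ(1,6,7) = 1/1365
Σ_t [0,0]: t=0:+1/518400 = 1/518400
(3j)²=7/195 [(1 6 7; 0 0 0)], sign=-1
Σ_t [0,0]: t=0:+1/2177280 = 1/2177280
(3j)²=8/273 [(1 6 7; 0 -3 3)], sign=+1
⇒ 4πI² = 8/13
I = (-1)√(8/13/(4π)) = -0.22129336

-0.221293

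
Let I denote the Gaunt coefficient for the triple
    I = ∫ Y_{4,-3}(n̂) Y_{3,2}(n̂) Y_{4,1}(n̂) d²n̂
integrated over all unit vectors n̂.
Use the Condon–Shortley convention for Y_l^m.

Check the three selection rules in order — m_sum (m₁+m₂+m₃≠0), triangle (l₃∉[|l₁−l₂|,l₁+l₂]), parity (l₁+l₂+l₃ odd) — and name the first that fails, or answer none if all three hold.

m₁+m₂+m₃ = -3 + 2 + 1 = 0  ✓
triangle: |4−3|=1 ≤ l₃=4 ≤ 4+3=7  ✓
parity: l₁+l₂+l₃ = 11 is odd  ✗

parity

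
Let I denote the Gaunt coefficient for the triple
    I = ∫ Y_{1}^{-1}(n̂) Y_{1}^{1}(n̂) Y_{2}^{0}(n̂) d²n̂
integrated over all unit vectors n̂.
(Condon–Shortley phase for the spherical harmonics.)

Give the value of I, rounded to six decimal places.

m-sum 0 ✓  L=4 even ✓  0≤2≤2 ✓
Π(2lᵢ+1) = 3×3×5 = 45
triangle coeff Δ(1,1,2) = 1/30
Σ_t [0,0]: t=0:+1/1 = 1/1
(3j)²=2/15 [(1 1 2; 0 0 0)], sign=+1
Σ_t [0,0]: t=0:+1/4 = 1/4
(3j)²=1/30 [(1 1 2; -1 1 0)], sign=+1
⇒ 4πI² = 1/5
I = (+1)√(1/5/(4π)) = 0.12615663

0.126157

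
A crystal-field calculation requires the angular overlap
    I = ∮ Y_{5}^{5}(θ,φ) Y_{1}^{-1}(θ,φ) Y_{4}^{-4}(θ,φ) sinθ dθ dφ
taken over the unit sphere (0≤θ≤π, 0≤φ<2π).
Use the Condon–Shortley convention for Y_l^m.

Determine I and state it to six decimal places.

-0.329416

Rules hold: Σm=0, L=10 even, 4≤4≤6.
N = 11·3·9 = 297
Δ = 2!·8!·0!/11! = 1/495
Racah Σ t=1..1: t=1:−1/576 = -1/576
⇒ 3j(5 1 4; 0 0 0)² = 5/99, sgn -1
Racah Σ t=0..0: t=0:+1/80640 = 1/80640
⇒ 3j(5 1 4; 5 -1 -4)² = 1/11, sgn +1
4πI² = N·(3j₀)²·(3jₘ)² = 15/11
I = -1·√(1.36364/4π) = -0.32941575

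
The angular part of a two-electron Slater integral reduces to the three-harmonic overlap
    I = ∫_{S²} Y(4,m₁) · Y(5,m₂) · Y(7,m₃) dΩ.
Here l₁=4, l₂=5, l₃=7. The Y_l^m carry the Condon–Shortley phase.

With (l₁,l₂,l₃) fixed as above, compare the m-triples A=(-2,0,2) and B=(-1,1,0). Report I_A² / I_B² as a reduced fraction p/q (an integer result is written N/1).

5/7

Shared (l₁,l₂,l₃)=(4,5,7): N and (l;000)² cancel in I_A²/I_B².
A: Δ = 2!·6!·8!/17! = 1/6126120; Racah Σ t=0..2: t=0:+1/1036800 t=1:−1/69120 t=2:+1/69120 = 1/1036800; ⇒ 3j(4 5 7; -2 0 2)² = 1/7293, sgn -1
B: Δ = 2!·6!·8!/17! = 1/6126120; Racah Σ t=0..2: t=0:+1/345600 t=1:−1/34560 t=2:+1/41472 = -1/518400; ⇒ 3j(4 5 7; -1 1 0)² = 7/36465, sgn +1
I_A²/I_B² = (1/7293)/(7/36465) = 5/7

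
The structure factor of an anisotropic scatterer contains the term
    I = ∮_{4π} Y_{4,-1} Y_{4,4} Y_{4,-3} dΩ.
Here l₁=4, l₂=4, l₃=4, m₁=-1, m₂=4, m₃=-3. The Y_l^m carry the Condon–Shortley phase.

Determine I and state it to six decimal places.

m-sum 0 ✓  L=12 even ✓  0≤4≤8 ✓
Π(2lᵢ+1) = 9×9×9 = 729
triangle coeff Δ(4,4,4) = 1/450450
Σ_t [0,4]: t=0:+1/13824 t=1:−1/216 t=2:+1/64 t=3:−1/216 t=4:+1/13824 = 5/768
(3j)²=18/1001 [(4 4 4; 0 0 0)], sign=+1
Σ_t [4,4]: t=4:+1/3456 = 1/3456
(3j)²=35/1287 [(4 4 4; -1 4 -3)], sign=-1
⇒ 4πI² = 7290/20449
I = (-1)√(7290/20449/(4π)) = -0.16843130

-0.168431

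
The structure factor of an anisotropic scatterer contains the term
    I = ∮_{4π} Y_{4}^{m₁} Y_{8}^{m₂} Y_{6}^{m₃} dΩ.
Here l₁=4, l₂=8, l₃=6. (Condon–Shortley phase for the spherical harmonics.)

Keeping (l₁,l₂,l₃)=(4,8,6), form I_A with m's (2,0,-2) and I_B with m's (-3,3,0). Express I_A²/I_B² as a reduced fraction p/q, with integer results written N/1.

676/693

Shared (l₁,l₂,l₃)=(4,8,6): N and (l;000)² cancel in I_A²/I_B².
A: Δ = 6!·2!·10!/19! = 1/23279256; Racah Σ t=0..2: t=0:+1/116121600 t=1:−1/3628800 t=2:+1/1658880 = 13/38707200; ⇒ 3j(4 8 6; 2 0 -2)² = 39/3553, sgn +1
B: Δ = 6!·2!·10!/19! = 1/23279256; Racah Σ t=5..6: t=5:−1/4147200 t=6:+1/10368000 = -1/6912000; ⇒ 3j(4 8 6; -3 3 0)² = 189/16796, sgn -1
I_A²/I_B² = (39/3553)/(189/16796) = 676/693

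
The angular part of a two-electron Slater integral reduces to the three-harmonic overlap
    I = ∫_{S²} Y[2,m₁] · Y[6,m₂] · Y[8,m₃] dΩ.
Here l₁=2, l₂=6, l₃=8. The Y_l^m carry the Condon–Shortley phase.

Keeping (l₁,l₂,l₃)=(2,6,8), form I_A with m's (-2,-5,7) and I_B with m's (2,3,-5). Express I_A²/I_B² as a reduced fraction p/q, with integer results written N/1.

Same 2,6,8: normalisation and zero-m 3j drop out of the ratio.
A: Δ: 0! 4! 12! / 17! → 1/30940; sum: t=0:+1/958003200 = 1/958003200; 3j²(2 6 8; -2 -5 7) = Δ·Π!·Σ² = 3/68  (sign -1)
B: Δ: 0! 4! 12! / 17! → 1/30940; sum: t=0:+1/52254720 = 1/52254720; 3j²(2 6 8; 2 3 -5) = Δ·Π!·Σ² = 11/476  (sign -1)
I_A²/I_B² = (3/68)/(11/476) = 21/11

21/11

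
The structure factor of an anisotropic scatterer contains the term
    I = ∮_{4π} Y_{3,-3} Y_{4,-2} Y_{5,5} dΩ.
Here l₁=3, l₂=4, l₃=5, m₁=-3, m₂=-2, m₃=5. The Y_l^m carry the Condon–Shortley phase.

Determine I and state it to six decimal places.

Checks pass: Σm=0; 12 even; l₃=5∈[1,7].
(2·3+1)(2·4+1)(2·5+1) = 693
Δ: 2! 4! 6! / 13! → 1/180180
sum: t=0:+1/576 t=1:−1/144 t=2:+1/576 = -1/288
3j²(3 4 5; 0 0 0) = Δ·Π!·Σ² = 20/1001  (sign +1)
sum: t=2:+1/34560 = 1/34560
3j²(3 4 5; -3 -2 5) = Δ·Π!·Σ² = 5/286  (sign +1)
combine: 4πI² = 693·20/1001·5/286 = 450/1859
take √, sign +1: I = 0.13879110

0.138791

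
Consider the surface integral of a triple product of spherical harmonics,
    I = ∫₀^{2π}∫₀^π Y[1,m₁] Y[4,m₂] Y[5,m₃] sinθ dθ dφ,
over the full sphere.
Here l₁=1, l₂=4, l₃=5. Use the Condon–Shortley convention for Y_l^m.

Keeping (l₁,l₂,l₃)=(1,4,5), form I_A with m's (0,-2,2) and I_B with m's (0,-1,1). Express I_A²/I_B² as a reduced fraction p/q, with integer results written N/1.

Shared (l₁,l₂,l₃)=(1,4,5): N and (l;000)² cancel in I_A²/I_B².
A: Δ = 0!·2!·8!/11! = 1/495; Racah Σ t=0..0: t=0:+1/1440 = 1/1440; ⇒ 3j(1 4 5; 0 -2 2)² = 7/165, sgn -1
B: Δ = 0!·2!·8!/11! = 1/495; Racah Σ t=0..0: t=0:+1/720 = 1/720; ⇒ 3j(1 4 5; 0 -1 1)² = 8/165, sgn +1
I_A²/I_B² = (7/165)/(8/165) = 7/8

7/8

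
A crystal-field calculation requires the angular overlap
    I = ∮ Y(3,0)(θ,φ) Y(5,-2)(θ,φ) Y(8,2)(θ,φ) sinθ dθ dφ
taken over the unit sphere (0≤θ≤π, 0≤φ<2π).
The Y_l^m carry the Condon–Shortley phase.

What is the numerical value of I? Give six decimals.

0.205677

Checks pass: Σm=0; 16 even; l₃=8∈[2,8].
(2·3+1)(2·5+1)(2·8+1) = 1309
Δ: 0! 6! 10! / 17! → 1/136136
sum: t=0:+1/518400 = 1/518400
3j²(3 5 8; 0 0 0) = Δ·Π!·Σ² = 56/2431  (sign +1)
sum: t=0:+1/1088640 = 1/1088640
3j²(3 5 8; 0 -2 2) = Δ·Π!·Σ² = 300/17017  (sign +1)
combine: 4πI² = 1309·56/2431·300/17017 = 16800/31603
take √, sign +1: I = 0.20567692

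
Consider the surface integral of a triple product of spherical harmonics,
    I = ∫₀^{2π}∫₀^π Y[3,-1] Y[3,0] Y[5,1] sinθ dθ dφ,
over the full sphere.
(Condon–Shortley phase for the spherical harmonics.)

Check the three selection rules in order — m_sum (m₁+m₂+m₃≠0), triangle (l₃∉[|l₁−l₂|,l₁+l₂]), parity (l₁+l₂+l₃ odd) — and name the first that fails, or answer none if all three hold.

parity

Σmᵢ = 0  ✓
l₃∈[|l₁−l₂|,l₁+l₂]=[0,6], have l₃=5  ✓
Σlᵢ = 11 ⇒ odd  ✗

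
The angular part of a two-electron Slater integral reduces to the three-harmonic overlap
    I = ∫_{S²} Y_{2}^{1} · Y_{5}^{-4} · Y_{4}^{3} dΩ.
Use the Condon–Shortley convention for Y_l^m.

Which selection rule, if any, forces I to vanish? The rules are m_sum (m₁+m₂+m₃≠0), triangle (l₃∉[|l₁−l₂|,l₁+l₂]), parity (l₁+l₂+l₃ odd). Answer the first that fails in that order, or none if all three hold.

azimuthal sum: 1 − 4 + 3 = 0  ✓
3 ≤ 4 ≤ 7 (triangle on l)  ✓
L = 2 + 5 + 4 = 11 (odd)  ✗

parity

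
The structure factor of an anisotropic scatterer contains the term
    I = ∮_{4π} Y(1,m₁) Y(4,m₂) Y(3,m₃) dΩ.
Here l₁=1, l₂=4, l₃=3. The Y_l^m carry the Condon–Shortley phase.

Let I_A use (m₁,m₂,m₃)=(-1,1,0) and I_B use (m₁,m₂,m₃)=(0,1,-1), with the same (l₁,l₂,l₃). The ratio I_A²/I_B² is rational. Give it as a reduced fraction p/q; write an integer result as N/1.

2/3

Shared (l₁,l₂,l₃)=(1,4,3): N and (l;000)² cancel in I_A²/I_B².
A: Δ = 2!·0!·6!/9! = 1/252; Racah Σ t=2..2: t=2:+1/72 = 1/72; ⇒ 3j(1 4 3; -1 1 0)² = 5/126, sgn -1
B: Δ = 2!·0!·6!/9! = 1/252; Racah Σ t=1..1: t=1:−1/48 = -1/48; ⇒ 3j(1 4 3; 0 1 -1)² = 5/84, sgn -1
I_A²/I_B² = (5/126)/(5/84) = 2/3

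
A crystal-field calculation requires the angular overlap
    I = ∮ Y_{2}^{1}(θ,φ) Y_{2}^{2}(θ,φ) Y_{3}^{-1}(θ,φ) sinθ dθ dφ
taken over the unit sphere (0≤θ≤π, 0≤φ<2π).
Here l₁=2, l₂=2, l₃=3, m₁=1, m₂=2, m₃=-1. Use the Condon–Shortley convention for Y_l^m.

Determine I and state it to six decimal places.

0.000000

Σmᵢ = 2 ≠ 0, so the φ-integral vanishes; I = 0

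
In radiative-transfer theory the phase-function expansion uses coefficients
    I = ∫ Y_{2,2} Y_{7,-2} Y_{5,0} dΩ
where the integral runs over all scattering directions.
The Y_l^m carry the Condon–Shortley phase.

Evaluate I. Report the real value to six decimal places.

Rules hold: Σm=0, L=14 even, 5≤5≤9.
N = 5·15·11 = 825
Δ = 4!·0!·10!/15! = 1/15015
Racah Σ t=2..2: t=2:+1/57600 = 1/57600
⇒ 3j(2 7 5; 0 0 0)² = 21/715, sgn -1
Racah Σ t=0..0: t=0:+1/345600 = 1/345600
⇒ 3j(2 7 5; 2 -2 0)² = 6/715, sgn -1
4πI² = N·(3j₀)²·(3jₘ)² = 378/1859
I = +1·√(0.203335/4π) = 0.12720415

0.127204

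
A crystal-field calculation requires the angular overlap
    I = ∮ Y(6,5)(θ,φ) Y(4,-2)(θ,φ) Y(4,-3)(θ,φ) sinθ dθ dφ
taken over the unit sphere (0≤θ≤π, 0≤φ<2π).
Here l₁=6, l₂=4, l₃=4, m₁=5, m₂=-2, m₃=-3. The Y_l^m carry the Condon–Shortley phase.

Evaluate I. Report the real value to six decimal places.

-0.100084

Rules hold: Σm=0, L=14 even, 2≤4≤10.
N = 13·9·9 = 1053
Δ = 6!·6!·2!/15! = 1/1261260
Racah Σ t=2..4: t=2:+1/4608 t=3:−1/1296 t=4:+1/4608 = -7/20736
⇒ 3j(6 4 4; 0 0 0)² = 20/1287, sgn -1
Racah Σ t=0..1: t=0:+1/172800 t=1:−1/86400 = -1/172800
⇒ 3j(6 4 4; 5 -2 -3)² = 1/130, sgn +1
4πI² = N·(3j₀)²·(3jₘ)² = 18/143
I = -1·√(0.125874/4π) = -0.10008369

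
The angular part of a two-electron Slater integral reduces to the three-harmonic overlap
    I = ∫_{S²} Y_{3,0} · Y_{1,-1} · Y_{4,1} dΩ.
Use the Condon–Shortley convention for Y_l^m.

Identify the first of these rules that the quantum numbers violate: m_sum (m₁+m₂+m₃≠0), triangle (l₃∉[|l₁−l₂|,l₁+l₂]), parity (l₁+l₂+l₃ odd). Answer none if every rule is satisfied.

none

Σmᵢ = 0  ✓
l₃∈[|l₁−l₂|,l₁+l₂]=[2,4], have l₃=4  ✓
Σlᵢ = 8 ⇒ even  ✓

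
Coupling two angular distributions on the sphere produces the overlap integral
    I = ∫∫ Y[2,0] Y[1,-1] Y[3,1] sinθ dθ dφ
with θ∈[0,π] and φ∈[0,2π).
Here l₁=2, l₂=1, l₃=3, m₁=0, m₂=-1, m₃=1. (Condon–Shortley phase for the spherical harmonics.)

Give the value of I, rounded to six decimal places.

-0.202301

Checks pass: Σm=0; 6 even; l₃=3∈[1,3].
(2·2+1)(2·1+1)(2·3+1) = 105
Δ: 0! 4! 2! / 7! → 1/105
sum: t=0:+1/4 = 1/4
3j²(2 1 3; 0 0 0) = Δ·Π!·Σ² = 3/35  (sign -1)
sum: t=0:+1/8 = 1/8
3j²(2 1 3; 0 -1 1) = Δ·Π!·Σ² = 2/35  (sign +1)
combine: 4πI² = 105·3/35·2/35 = 18/35
take √, sign -1: I = -0.20230066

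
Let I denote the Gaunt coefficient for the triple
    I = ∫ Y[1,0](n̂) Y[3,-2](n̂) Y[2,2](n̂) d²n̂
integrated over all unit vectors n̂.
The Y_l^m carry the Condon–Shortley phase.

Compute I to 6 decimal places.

0.184674

Rules hold: Σm=0, L=6 even, 2≤2≤4.
N = 3·7·5 = 105
Δ = 2!·0!·4!/7! = 1/105
Racah Σ t=1..1: t=1:−1/4 = -1/4
⇒ 3j(1 3 2; 0 0 0)² = 3/35, sgn -1
Racah Σ t=1..1: t=1:−1/24 = -1/24
⇒ 3j(1 3 2; 0 -2 2)² = 1/21, sgn -1
4πI² = N·(3j₀)²·(3jₘ)² = 3/7
I = +1·√(0.428571/4π) = 0.18467439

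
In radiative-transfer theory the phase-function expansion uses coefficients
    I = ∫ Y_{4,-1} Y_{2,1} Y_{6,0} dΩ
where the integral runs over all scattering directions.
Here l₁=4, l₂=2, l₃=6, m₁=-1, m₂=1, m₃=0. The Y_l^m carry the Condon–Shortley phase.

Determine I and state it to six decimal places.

0.174223

Checks pass: Σm=0; 12 even; l₃=6∈[2,6].
(2·4+1)(2·2+1)(2·6+1) = 585
Δ: 0! 8! 4! / 13! → 1/6435
sum: t=0:+1/2304 = 1/2304
3j²(4 2 6; 0 0 0) = Δ·Π!·Σ² = 5/143  (sign +1)
sum: t=0:+1/4320 = 1/4320
3j²(4 2 6; -1 1 0) = Δ·Π!·Σ² = 8/429  (sign +1)
combine: 4πI² = 585·5/143·8/429 = 600/1573
take √, sign +1: I = 0.17422334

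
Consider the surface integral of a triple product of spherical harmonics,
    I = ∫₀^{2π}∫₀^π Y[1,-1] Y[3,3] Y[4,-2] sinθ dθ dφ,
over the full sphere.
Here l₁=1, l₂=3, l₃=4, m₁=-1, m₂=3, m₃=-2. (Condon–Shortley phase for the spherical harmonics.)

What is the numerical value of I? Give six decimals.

0.061558

Checks pass: Σm=0; 8 even; l₃=4∈[2,4].
(2·1+1)(2·3+1)(2·4+1) = 189
Δ: 0! 2! 6! / 9! → 1/252
sum: t=0:+1/36 = 1/36
3j²(1 3 4; 0 0 0) = Δ·Π!·Σ² = 4/63  (sign +1)
sum: t=0:+1/1440 = 1/1440
3j²(1 3 4; -1 3 -2) = Δ·Π!·Σ² = 1/252  (sign +1)
combine: 4πI² = 189·4/63·1/252 = 1/21
take √, sign +1: I = 0.06155813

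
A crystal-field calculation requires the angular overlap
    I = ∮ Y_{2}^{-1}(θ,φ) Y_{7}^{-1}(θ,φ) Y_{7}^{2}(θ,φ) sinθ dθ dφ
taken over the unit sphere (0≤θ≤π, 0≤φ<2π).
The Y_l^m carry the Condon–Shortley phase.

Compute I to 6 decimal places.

m-sum 0 ✓  L=16 even ✓  5≤7≤9 ✓
Π(2lᵢ+1) = 5×15×15 = 1125
triangle coeff Δ(2,7,7) = 1/185640
Σ_t [0,2]: t=0:+1/2419200 t=1:−1/518400 t=2:+1/2419200 = -1/907200
(3j)²=56/3315 [(2 7 7; 0 0 0)], sign=+1
Σ_t [1,2]: t=1:−1/1209600 t=2:+1/1935360 = -1/3225600
(3j)²=243/61880 [(2 7 7; -1 -1 2)], sign=+1
⇒ 4πI² = 3645/48841
I = (+1)√(3645/48841/(4π)) = 0.07706400

0.077064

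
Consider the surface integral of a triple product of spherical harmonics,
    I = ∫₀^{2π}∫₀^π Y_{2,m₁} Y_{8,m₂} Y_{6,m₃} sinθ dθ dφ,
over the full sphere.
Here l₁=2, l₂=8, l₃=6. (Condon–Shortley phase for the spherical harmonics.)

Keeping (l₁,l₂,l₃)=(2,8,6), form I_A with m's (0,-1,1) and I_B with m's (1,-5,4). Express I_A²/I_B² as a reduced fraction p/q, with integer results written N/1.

126/143

Shared (l₁,l₂,l₃)=(2,8,6): N and (l;000)² cancel in I_A²/I_B².
A: Δ = 4!·0!·12!/17! = 1/30940; Racah Σ t=2..2: t=2:+1/2419200 = 1/2419200; ⇒ 3j(2 8 6; 0 -1 1)² = 27/1105, sgn -1
B: Δ = 4!·0!·12!/17! = 1/30940; Racah Σ t=1..1: t=1:−1/43545600 = -1/43545600; ⇒ 3j(2 8 6; 1 -5 4)² = 33/1190, sgn -1
I_A²/I_B² = (27/1105)/(33/1190) = 126/143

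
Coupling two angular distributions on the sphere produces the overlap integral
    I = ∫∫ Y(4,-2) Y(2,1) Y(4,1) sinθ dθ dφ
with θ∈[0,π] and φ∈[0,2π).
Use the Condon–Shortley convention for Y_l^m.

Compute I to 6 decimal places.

m-sum 0 ✓  L=10 even ✓  2≤4≤6 ✓
Π(2lᵢ+1) = 9×5×9 = 405
triangle coeff Δ(4,2,4) = 1/13860
Σ_t [0,2]: t=0:+1/192 t=1:−1/36 t=2:+1/192 = -5/288
(3j)²=20/693 [(4 2 4; 0 0 0)], sign=-1
Σ_t [1,2]: t=1:−1/240 t=2:+1/96 = 1/160
(3j)²=27/1540 [(4 2 4; -2 1 1)], sign=-1
⇒ 4πI² = 1215/5929
I = (+1)√(1215/5929/(4π)) = 0.12770047

0.127700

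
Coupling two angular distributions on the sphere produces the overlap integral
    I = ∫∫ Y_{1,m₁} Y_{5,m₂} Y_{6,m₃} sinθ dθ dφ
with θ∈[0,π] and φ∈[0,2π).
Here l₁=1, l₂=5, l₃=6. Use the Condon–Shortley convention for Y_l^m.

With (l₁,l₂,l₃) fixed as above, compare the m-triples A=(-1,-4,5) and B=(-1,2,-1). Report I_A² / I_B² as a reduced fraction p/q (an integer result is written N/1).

11/2

l's match ⇒ only the (l;m) 3-j factors differ between A and B.
A: triangle coeff Δ(1,5,6) = 1/858; Σ_t [0,0]: t=0:+1/725760 = 1/725760; (3j)²=5/78 [(1 5 6; -1 -4 5)], sign=-1
B: triangle coeff Δ(1,5,6) = 1/858; Σ_t [0,0]: t=0:+1/60480 = 1/60480; (3j)²=5/429 [(1 5 6; -1 2 -1)], sign=-1
I_A²/I_B² = (5/78)/(5/429) = 11/2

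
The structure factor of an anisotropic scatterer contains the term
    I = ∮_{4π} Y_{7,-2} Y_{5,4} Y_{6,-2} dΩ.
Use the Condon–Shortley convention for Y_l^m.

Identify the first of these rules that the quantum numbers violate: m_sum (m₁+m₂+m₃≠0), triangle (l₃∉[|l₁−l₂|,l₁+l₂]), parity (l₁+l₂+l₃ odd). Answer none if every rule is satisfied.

none

azimuthal sum: -2 + 4 − 2 = 0  ✓
2 ≤ 6 ≤ 12 (triangle on l)  ✓
L = 7 + 5 + 6 = 18 (even)  ✓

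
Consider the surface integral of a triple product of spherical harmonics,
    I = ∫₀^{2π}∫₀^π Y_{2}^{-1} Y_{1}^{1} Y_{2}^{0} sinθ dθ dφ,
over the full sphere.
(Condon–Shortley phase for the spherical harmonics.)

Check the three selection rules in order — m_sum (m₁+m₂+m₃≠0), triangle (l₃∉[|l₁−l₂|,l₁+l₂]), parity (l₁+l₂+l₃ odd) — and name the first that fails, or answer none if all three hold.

parity

m₁+m₂+m₃ = -1 + 1 + 0 = 0  ✓
triangle: |2−1|=1 ≤ l₃=2 ≤ 2+1=3  ✓
parity: l₁+l₂+l₃ = 5 is odd  ✗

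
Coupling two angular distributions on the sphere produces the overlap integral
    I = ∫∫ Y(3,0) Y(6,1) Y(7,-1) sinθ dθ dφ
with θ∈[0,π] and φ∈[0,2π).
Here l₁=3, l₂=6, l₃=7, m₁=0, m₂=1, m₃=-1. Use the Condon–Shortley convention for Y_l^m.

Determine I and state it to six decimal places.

m-sum 0 ✓  L=16 even ✓  3≤7≤9 ✓
Π(2lᵢ+1) = 7×13×15 = 1365
triangle coeff Δ(3,6,7) = 1/2042040
Σ_t [0,2]: t=0:+1/207360 t=1:−1/57600 t=2:+1/207360 = -1/129600
(3j)²=168/12155 [(3 6 7; 0 0 0)], sign=+1
Σ_t [0,2]: t=0:+1/362880 t=1:−1/69120 t=2:+1/172800 = -43/7257600
(3j)²=1849/170170 [(3 6 7; 0 1 -1)], sign=-1
⇒ 4πI² = 465948/2272985
I = (-1)√(465948/2272985/(4π)) = -0.12772194

-0.127722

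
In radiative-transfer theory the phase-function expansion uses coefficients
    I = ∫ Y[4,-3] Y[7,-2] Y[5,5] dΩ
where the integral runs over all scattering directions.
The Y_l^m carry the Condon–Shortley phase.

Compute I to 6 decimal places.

Checks pass: Σm=0; 16 even; l₃=5∈[3,11].
(2·4+1)(2·7+1)(2·5+1) = 1485
Δ: 6! 2! 8! / 17! → 1/6126120
sum: t=2:+1/69120 t=3:−1/20736 t=4:+1/69120 = -1/51840
3j²(4 7 5; 0 0 0) = Δ·Π!·Σ² = 280/21879  (sign +1)
sum: t=5:−1/9676800 = -1/9676800
3j²(4 7 5; -3 -2 5) = Δ·Π!·Σ² = 27/19448  (sign -1)
combine: 4πI² = 1485·280/21879·27/19448 = 14175/537251
take √, sign -1: I = -0.04582136

-0.045821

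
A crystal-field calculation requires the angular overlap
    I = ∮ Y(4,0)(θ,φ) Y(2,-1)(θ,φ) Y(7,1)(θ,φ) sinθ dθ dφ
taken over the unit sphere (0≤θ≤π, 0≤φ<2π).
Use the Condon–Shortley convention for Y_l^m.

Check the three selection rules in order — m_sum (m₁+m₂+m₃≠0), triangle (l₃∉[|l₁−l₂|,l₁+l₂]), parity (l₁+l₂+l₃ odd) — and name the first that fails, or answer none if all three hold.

triangle

m₁+m₂+m₃ = 0 − 1 + 1 = 0  ✓
triangle: |4−2|=2 ≤ l₃=7 ≤ 4+2=6  ✗
parity: l₁+l₂+l₃ = 13 is odd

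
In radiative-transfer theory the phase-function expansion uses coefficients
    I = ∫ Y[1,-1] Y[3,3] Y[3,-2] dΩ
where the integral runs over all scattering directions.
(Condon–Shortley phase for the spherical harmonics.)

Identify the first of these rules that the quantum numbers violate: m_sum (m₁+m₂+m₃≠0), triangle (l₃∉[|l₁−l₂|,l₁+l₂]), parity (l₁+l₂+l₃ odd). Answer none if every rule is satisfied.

azimuthal sum: -1 + 3 − 2 = 0  ✓
2 ≤ 3 ≤ 4 (triangle on l)  ✓
L = 1 + 3 + 3 = 7 (odd)  ✗

parity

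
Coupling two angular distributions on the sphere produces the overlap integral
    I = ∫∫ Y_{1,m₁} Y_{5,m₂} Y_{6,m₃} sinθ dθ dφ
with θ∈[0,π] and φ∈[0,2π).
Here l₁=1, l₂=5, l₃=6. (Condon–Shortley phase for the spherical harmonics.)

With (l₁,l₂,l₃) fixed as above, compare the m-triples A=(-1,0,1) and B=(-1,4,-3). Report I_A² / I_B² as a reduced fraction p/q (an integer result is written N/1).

Same 1,5,6: normalisation and zero-m 3j drop out of the ratio.
A: Δ: 0! 2! 10! / 13! → 1/858; sum: t=0:+1/28800 = 1/28800; 3j²(1 5 6; -1 0 1) = Δ·Π!·Σ² = 7/286  (sign -1)
B: Δ: 0! 2! 10! / 13! → 1/858; sum: t=0:+1/725760 = 1/725760; 3j²(1 5 6; -1 4 -3) = Δ·Π!·Σ² = 1/286  (sign -1)
I_A²/I_B² = (7/286)/(1/286) = 7/1

7/1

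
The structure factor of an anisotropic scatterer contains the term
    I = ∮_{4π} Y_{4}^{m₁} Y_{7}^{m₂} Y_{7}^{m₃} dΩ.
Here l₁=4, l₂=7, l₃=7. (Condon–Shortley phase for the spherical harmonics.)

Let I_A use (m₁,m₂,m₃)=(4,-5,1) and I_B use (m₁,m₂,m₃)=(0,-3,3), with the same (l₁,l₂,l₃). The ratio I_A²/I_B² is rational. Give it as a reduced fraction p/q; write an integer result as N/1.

l's match ⇒ only the (l;m) 3-j factors differ between A and B.
A: triangle coeff Δ(4,7,7) = 1/58198140; Σ_t [0,0]: t=0:+1/46448640 = 1/46448640; (3j)²=75/8398 [(4 7 7; 4 -5 1)], sign=+1
B: triangle coeff Δ(4,7,7) = 1/58198140; Σ_t [0,4]: t=0:+1/9953280 t=1:−1/1088640 t=2:+1/1290240 t=3:−1/13063680 t=4:+1/2090188800 = -83/696729600; (3j)²=6889/6466460 [(4 7 7; 0 -3 3)], sign=-1
I_A²/I_B² = (75/8398)/(6889/6466460) = 57750/6889

57750/6889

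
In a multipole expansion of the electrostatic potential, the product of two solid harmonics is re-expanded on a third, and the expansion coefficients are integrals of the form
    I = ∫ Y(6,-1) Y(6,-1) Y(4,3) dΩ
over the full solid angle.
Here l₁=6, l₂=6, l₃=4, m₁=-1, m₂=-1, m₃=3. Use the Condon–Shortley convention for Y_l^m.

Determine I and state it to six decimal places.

0.000000

Σmᵢ = 1 ≠ 0, so the φ-integral vanishes; I = 0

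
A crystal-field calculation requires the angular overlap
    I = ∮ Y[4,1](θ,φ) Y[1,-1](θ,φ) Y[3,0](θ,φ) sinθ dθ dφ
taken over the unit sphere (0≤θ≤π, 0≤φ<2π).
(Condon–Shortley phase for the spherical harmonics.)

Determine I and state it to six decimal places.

-0.194664

m-sum 0 ✓  L=8 even ✓  3≤3≤5 ✓
Π(2lᵢ+1) = 9×3×7 = 189
triangle coeff Δ(4,1,3) = 1/252
Σ_t [1,1]: t=1:−1/36 = -1/36
(3j)²=4/63 [(4 1 3; 0 0 0)], sign=+1
Σ_t [0,0]: t=0:+1/72 = 1/72
(3j)²=5/126 [(4 1 3; 1 -1 0)], sign=-1
⇒ 4πI² = 10/21
I = (-1)√(10/21/(4π)) = -0.19466390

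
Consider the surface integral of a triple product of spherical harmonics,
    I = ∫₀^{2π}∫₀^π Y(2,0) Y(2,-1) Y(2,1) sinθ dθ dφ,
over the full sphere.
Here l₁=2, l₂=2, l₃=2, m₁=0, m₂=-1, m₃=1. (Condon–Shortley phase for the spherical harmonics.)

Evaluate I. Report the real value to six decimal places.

-0.090112

Rules hold: Σm=0, L=6 even, 0≤2≤4.
N = 5·5·5 = 125
Δ = 2!·2!·2!/7! = 1/630
Racah Σ t=0..2: t=0:+1/8 t=1:−1/1 t=2:+1/8 = -3/4
⇒ 3j(2 2 2; 0 0 0)² = 2/35, sgn -1
Racah Σ t=0..1: t=0:+1/4 t=1:−1/2 = -1/4
⇒ 3j(2 2 2; 0 -1 1)² = 1/70, sgn +1
4πI² = N·(3j₀)²·(3jₘ)² = 5/49
I = -1·√(0.102041/4π) = -0.09011188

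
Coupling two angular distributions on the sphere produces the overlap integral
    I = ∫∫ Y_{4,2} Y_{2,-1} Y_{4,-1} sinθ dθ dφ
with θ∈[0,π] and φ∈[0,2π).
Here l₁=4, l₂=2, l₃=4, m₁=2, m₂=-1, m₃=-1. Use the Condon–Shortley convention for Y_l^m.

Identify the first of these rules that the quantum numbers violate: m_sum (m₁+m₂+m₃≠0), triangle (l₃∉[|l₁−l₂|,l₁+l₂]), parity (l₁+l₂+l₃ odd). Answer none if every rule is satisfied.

Σmᵢ = 0  ✓
l₃∈[|l₁−l₂|,l₁+l₂]=[2,6], have l₃=4  ✓
Σlᵢ = 10 ⇒ even  ✓

none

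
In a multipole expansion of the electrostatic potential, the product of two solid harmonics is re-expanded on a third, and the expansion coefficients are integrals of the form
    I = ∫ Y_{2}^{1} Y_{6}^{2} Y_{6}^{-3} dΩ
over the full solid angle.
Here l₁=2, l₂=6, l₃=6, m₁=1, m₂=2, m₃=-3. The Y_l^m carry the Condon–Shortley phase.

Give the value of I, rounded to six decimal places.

Checks pass: Σm=0; 14 even; l₃=6∈[4,8].
(2·2+1)(2·6+1)(2·6+1) = 845
Δ: 2! 2! 10! / 15! → 1/90090
sum: t=0:+1/69120 t=1:−1/14400 t=2:+1/69120 = -7/172800
3j²(2 6 6; 0 0 0) = Δ·Π!·Σ² = 14/715  (sign -1)
sum: t=0:+1/161280 t=1:−1/60480 = -1/96768
3j²(2 6 6; 1 2 -3) = Δ·Π!·Σ² = 15/1001  (sign +1)
combine: 4πI² = 845·14/715·15/1001 = 30/121
take √, sign -1: I = -0.14046335

-0.140463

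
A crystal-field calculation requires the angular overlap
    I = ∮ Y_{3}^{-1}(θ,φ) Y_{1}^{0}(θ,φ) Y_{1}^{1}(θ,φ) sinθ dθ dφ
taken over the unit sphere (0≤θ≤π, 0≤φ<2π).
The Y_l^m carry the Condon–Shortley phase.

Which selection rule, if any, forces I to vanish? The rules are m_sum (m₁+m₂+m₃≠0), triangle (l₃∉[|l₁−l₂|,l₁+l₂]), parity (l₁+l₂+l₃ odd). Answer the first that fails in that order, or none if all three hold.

Σmᵢ = 0  ✓
l₃∈[|l₁−l₂|,l₁+l₂]=[2,4], have l₃=1  ✗
Σlᵢ = 5 ⇒ odd

triangle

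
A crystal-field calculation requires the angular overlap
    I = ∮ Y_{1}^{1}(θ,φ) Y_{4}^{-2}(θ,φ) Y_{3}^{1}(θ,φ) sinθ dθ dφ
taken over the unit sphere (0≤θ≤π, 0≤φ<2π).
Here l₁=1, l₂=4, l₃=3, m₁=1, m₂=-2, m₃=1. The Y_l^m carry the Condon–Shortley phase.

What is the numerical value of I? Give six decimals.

0.238414

m-sum 0 ✓  L=8 even ✓  3≤3≤5 ✓
Π(2lᵢ+1) = 3×9×7 = 189
triangle coeff Δ(1,4,3) = 1/252
Σ_t [1,1]: t=1:−1/36 = -1/36
(3j)²=4/63 [(1 4 3; 0 0 0)], sign=+1
Σ_t [0,0]: t=0:+1/96 = 1/96
(3j)²=5/84 [(1 4 3; 1 -2 1)], sign=+1
⇒ 4πI² = 5/7
I = (+1)√(5/7/(4π)) = 0.23841361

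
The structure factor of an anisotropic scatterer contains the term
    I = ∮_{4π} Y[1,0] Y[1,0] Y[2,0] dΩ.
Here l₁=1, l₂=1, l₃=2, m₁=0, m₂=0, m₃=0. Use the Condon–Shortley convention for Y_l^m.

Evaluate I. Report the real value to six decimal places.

Rules hold: Σm=0, L=4 even, 0≤2≤2.
N = 3·3·5 = 45
Δ = 0!·2!·2!/5! = 1/30
Racah Σ t=0..0: t=0:+1/1 = 1/1
⇒ 3j(1 1 2; 0 0 0)² = 2/15, sgn +1
(m-triple is (0,0,0) — same symbol as above.)
4πI² = N·(3j₀)²·(3jₘ)² = 4/5
I = +1·√(0.8/4π) = 0.25231325

0.252313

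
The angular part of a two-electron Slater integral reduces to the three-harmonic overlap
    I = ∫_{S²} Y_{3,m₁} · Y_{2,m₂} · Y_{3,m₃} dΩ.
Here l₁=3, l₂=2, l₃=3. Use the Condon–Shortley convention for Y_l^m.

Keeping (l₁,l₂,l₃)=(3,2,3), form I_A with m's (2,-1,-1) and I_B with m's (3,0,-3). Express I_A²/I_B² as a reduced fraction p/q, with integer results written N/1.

l's match ⇒ only the (l;m) 3-j factors differ between A and B.
A: triangle coeff Δ(3,2,3) = 1/3780; Σ_t [0,1]: t=0:+1/12 t=1:−1/48 = 1/16; (3j)²=1/28 [(3 2 3; 2 -1 -1)], sign=+1
B: triangle coeff Δ(3,2,3) = 1/3780; Σ_t [0,0]: t=0:+1/96 = 1/96; (3j)²=5/84 [(3 2 3; 3 0 -3)], sign=+1
I_A²/I_B² = (1/28)/(5/84) = 3/5

3/5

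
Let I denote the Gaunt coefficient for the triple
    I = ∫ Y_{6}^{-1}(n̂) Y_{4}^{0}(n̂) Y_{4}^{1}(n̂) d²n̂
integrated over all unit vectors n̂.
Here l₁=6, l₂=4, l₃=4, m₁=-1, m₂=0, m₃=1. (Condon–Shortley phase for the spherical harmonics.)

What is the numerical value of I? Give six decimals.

-0.103072

Rules hold: Σm=0, L=14 even, 2≤4≤10.
N = 13·9·9 = 1053
Δ = 6!·6!·2!/15! = 1/1261260
Racah Σ t=2..4: t=2:+1/4608 t=3:−1/1296 t=4:+1/4608 = -7/20736
⇒ 3j(6 4 4; 0 0 0)² = 20/1287, sgn -1
Racah Σ t=2..4: t=2:+1/11520 t=3:−1/1728 t=4:+1/3456 = -7/34560
⇒ 3j(6 4 4; -1 0 1)² = 7/858, sgn +1
4πI² = N·(3j₀)²·(3jₘ)² = 210/1573
I = -1·√(0.133503/4π) = -0.10307192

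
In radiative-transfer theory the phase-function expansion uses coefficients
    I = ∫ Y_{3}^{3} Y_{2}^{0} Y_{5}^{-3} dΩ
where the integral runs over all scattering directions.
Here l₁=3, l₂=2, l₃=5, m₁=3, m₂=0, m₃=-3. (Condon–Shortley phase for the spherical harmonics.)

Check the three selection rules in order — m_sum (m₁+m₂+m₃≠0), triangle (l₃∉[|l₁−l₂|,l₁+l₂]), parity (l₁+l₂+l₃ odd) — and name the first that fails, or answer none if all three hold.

none

Σmᵢ = 0  ✓
l₃∈[|l₁−l₂|,l₁+l₂]=[1,5], have l₃=5  ✓
Σlᵢ = 10 ⇒ even  ✓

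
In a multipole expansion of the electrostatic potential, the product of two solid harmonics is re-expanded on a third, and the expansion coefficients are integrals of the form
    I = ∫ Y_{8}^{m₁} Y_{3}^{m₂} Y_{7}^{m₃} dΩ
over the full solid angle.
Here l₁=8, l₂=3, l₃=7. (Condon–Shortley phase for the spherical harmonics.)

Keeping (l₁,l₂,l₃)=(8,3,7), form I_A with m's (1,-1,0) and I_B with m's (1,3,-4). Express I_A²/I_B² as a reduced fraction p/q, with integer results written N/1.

l's match ⇒ only the (l;m) 3-j factors differ between A and B.
A: triangle coeff Δ(8,3,7) = 1/5290740; Σ_t [0,2]: t=0:+1/29030400 t=1:−1/3110400 t=2:+1/4838400 = -1/12441600; (3j)²=343/125970 [(8 3 7; 1 -1 0)], sign=+1
B: triangle coeff Δ(8,3,7) = 1/5290740; Σ_t [4,4]: t=4:+1/104509440 = 1/104509440; (3j)²=275/50388 [(8 3 7; 1 3 -4)], sign=-1
I_A²/I_B² = (343/125970)/(275/50388) = 686/1375

686/1375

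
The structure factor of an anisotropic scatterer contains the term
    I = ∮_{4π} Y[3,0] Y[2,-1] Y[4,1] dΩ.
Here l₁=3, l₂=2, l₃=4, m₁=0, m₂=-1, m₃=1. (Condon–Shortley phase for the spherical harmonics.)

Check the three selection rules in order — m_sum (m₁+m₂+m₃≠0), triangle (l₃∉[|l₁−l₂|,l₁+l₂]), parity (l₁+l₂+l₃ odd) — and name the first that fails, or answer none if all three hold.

parity

azimuthal sum: 0 − 1 + 1 = 0  ✓
1 ≤ 4 ≤ 5 (triangle on l)  ✓
L = 3 + 2 + 4 = 9 (odd)  ✗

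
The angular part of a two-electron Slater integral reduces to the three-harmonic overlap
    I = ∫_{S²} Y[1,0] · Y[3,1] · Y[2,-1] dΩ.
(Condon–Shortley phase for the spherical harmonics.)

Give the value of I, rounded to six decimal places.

Checks pass: Σm=0; 6 even; l₃=2∈[2,4].
(2·1+1)(2·3+1)(2·2+1) = 105
Δ: 2! 0! 4! / 7! → 1/105
sum: t=1:−1/4 = -1/4
3j²(1 3 2; 0 0 0) = Δ·Π!·Σ² = 3/35  (sign -1)
sum: t=1:−1/6 = -1/6
3j²(1 3 2; 0 1 -1) = Δ·Π!·Σ² = 8/105  (sign +1)
combine: 4πI² = 105·3/35·8/105 = 24/35
take √, sign -1: I = -0.23359668

-0.233597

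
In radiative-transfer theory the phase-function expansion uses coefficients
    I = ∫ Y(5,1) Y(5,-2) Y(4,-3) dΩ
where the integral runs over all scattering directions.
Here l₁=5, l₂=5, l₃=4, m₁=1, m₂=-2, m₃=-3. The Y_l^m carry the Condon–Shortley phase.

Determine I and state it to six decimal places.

0.000000

1 − 2 − 3 = -4 ≠ 0: azimuthal integral kills it; I = 0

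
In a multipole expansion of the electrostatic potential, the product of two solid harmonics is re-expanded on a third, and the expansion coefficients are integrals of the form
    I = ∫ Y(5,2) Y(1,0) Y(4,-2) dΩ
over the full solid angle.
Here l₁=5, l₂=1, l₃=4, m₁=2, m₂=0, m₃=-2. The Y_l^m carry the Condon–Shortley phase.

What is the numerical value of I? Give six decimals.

0.225034

Checks pass: Σm=0; 10 even; l₃=4∈[4,6].
(2·5+1)(2·1+1)(2·4+1) = 297
Δ: 2! 8! 0! / 11! → 1/495
sum: t=1:−1/576 = -1/576
3j²(5 1 4; 0 0 0) = Δ·Π!·Σ² = 5/99  (sign -1)
sum: t=1:−1/1440 = -1/1440
3j²(5 1 4; 2 0 -2) = Δ·Π!·Σ² = 7/165  (sign -1)
combine: 4πI² = 297·5/99·7/165 = 7/11
take √, sign +1: I = 0.22503380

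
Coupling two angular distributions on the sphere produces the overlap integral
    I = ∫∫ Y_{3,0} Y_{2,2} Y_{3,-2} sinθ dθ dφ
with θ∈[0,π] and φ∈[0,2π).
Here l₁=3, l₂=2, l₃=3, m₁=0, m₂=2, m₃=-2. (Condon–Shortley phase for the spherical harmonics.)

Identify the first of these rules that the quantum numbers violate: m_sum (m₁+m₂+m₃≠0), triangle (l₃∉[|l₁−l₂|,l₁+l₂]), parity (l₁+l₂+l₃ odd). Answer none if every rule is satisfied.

none

m₁+m₂+m₃ = 0 + 2 − 2 = 0  ✓
triangle: |3−2|=1 ≤ l₃=3 ≤ 3+2=5  ✓
parity: l₁+l₂+l₃ = 8 is even  ✓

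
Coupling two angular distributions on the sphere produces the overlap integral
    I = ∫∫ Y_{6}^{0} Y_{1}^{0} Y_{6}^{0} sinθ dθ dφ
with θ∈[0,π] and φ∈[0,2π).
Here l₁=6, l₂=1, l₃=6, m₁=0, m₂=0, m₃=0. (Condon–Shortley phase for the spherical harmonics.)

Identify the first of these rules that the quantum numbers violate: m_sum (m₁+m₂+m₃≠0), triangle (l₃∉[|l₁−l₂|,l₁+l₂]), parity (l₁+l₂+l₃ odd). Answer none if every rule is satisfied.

azimuthal sum: 0 + 0 + 0 = 0  ✓
5 ≤ 6 ≤ 7 (triangle on l)  ✓
L = 6 + 1 + 6 = 13 (odd)  ✗

parity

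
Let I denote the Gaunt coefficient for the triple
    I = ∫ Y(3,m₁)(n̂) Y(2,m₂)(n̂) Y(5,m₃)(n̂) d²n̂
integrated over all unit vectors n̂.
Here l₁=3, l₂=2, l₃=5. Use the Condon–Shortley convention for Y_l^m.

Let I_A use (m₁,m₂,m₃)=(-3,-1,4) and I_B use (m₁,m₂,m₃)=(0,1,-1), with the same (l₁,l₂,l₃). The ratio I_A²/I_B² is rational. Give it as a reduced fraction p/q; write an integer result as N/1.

21/20

Same 3,2,5: normalisation and zero-m 3j drop out of the ratio.
A: Δ: 0! 6! 4! / 11! → 1/2310; sum: t=0:+1/4320 = 1/4320; 3j²(3 2 5; -3 -1 4) = Δ·Π!·Σ² = 2/55  (sign -1)
B: Δ: 0! 6! 4! / 11! → 1/2310; sum: t=0:+1/216 = 1/216; 3j²(3 2 5; 0 1 -1) = Δ·Π!·Σ² = 8/231  (sign +1)
I_A²/I_B² = (2/55)/(8/231) = 21/20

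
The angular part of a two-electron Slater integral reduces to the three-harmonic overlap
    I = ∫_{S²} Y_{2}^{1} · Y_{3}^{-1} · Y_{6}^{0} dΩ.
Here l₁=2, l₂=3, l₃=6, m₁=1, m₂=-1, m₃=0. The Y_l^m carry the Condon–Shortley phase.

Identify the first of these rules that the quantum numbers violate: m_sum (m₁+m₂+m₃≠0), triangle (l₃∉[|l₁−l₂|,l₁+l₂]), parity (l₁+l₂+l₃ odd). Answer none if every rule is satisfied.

triangle

azimuthal sum: 1 − 1 + 0 = 0  ✓
1 ≤ 6 ≤ 5 (triangle on l)  ✗
L = 2 + 3 + 6 = 11 (odd)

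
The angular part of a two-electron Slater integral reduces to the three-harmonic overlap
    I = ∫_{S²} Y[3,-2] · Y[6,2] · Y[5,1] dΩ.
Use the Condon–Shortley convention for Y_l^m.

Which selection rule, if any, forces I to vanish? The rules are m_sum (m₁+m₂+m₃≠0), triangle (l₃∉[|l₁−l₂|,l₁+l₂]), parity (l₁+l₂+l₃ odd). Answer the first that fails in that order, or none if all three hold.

azimuthal sum: -2 + 2 + 1 = 1  ✗
3 ≤ 5 ≤ 9 (triangle on l)
L = 3 + 6 + 5 = 14 (even)

m_sum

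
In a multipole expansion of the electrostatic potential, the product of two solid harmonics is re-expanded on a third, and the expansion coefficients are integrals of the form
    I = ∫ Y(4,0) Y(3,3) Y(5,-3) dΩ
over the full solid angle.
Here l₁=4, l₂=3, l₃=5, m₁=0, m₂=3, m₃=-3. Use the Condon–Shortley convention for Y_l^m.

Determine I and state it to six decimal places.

0.196280

Checks pass: Σm=0; 12 even; l₃=5∈[1,7].
(2·4+1)(2·3+1)(2·5+1) = 693
Δ: 2! 6! 4! / 13! → 1/180180
sum: t=0:+1/576 t=1:−1/144 t=2:+1/576 = -1/288
3j²(4 3 5; 0 0 0) = Δ·Π!·Σ² = 20/1001  (sign +1)
sum: t=2:+1/2304 = 1/2304
3j²(4 3 5; 0 3 -3) = Δ·Π!·Σ² = 5/143  (sign +1)
combine: 4πI² = 693·20/1001·5/143 = 900/1859
take √, sign +1: I = 0.19628026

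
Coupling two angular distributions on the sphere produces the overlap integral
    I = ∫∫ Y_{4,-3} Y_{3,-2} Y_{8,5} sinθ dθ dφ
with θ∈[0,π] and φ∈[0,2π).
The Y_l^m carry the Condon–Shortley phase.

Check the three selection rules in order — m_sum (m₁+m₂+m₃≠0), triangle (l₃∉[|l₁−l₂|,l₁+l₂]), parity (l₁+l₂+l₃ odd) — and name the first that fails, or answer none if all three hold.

triangle

m₁+m₂+m₃ = -3 − 2 + 5 = 0  ✓
triangle: |4−3|=1 ≤ l₃=8 ≤ 4+3=7  ✗
parity: l₁+l₂+l₃ = 15 is odd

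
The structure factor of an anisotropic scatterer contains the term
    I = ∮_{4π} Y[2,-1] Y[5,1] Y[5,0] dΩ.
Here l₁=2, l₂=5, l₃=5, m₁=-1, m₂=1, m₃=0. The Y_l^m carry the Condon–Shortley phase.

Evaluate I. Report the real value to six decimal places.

Rules hold: Σm=0, L=12 even, 3≤5≤7.
N = 5·11·11 = 605
Δ = 2!·2!·8!/13! = 1/38610
Racah Σ t=0..2: t=0:+1/2880 t=1:−1/576 t=2:+1/2880 = -1/960
⇒ 3j(2 5 5; 0 0 0)² = 10/429, sgn +1
Racah Σ t=1..2: t=1:−1/1440 t=2:+1/1152 = 1/5760
⇒ 3j(2 5 5; -1 1 0)² = 1/858, sgn -1
4πI² = N·(3j₀)²·(3jₘ)² = 25/1521
I = -1·√(0.0164366/4π) = -0.03616600

-0.036166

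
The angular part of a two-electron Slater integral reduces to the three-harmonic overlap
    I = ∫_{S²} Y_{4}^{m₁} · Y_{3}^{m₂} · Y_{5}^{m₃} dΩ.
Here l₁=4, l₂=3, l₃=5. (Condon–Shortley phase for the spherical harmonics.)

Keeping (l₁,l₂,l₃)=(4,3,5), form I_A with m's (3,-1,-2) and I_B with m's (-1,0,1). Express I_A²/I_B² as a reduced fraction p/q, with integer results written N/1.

2401/1083

l's match ⇒ only the (l;m) 3-j factors differ between A and B.
A: triangle coeff Δ(4,3,5) = 1/180180; Σ_t [0,1]: t=0:+1/960 t=1:−1/4320 = 7/8640; (3j)²=343/12870 [(4 3 5; 3 -1 -2)], sign=-1
B: triangle coeff Δ(4,3,5) = 1/180180; Σ_t [0,2]: t=0:+1/1440 t=1:−1/192 t=2:+1/432 = -19/8640; (3j)²=361/30030 [(4 3 5; -1 0 1)], sign=-1
I_A²/I_B² = (343/12870)/(361/30030) = 2401/1083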